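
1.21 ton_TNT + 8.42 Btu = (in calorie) 1.21e+09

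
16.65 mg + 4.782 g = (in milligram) 4799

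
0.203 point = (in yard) 7.832e-05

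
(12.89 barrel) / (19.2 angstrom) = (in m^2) 1.067e+09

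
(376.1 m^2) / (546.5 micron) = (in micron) 6.882e+11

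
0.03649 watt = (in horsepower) 4.893e-05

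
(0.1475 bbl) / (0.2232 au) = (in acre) 1.735e-16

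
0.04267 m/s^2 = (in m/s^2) 0.04267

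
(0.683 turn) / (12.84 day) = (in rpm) 3.694e-05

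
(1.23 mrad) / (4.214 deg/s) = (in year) 5.303e-10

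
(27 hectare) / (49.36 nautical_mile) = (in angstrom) 2.954e+10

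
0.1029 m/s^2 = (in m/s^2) 0.1029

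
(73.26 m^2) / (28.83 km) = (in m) 0.002541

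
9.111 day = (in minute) 1.312e+04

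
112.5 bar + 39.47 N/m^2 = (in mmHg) 8.438e+04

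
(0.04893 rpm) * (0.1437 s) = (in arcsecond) 151.9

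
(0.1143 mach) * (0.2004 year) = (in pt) 6.972e+11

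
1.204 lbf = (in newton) 5.356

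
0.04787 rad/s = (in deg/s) 2.743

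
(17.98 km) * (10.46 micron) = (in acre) 4.647e-05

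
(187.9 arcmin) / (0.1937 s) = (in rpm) 2.695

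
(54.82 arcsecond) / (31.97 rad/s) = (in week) 1.375e-11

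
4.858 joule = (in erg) 4.858e+07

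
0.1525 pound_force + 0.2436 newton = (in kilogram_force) 0.09401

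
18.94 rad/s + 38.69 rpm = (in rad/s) 22.99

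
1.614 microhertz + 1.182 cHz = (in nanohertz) 1.182e+07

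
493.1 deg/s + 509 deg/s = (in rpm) 167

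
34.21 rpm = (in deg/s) 205.3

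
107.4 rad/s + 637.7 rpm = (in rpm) 1663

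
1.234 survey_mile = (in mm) 1.986e+06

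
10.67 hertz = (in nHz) 1.067e+10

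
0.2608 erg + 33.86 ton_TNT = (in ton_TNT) 33.86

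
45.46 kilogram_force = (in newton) 445.8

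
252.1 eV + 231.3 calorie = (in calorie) 231.3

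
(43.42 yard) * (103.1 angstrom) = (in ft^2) 4.406e-06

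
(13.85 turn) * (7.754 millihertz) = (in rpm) 6.444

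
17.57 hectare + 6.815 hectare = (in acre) 60.26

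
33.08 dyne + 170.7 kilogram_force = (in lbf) 376.3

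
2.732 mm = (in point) 7.744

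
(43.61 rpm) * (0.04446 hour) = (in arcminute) 2.513e+06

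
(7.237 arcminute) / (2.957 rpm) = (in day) 7.868e-08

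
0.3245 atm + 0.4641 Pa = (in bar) 0.3288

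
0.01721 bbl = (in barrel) 0.01721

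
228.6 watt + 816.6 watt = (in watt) 1045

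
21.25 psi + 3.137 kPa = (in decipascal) 1.497e+06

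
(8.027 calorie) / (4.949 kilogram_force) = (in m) 0.692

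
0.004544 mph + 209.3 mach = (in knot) 1.385e+05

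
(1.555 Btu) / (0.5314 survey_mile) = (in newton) 1.918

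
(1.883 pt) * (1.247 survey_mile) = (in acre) 0.0003294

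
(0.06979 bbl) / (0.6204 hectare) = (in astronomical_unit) 1.196e-17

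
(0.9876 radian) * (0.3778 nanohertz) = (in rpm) 3.563e-09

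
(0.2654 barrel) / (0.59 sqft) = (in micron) 7.698e+05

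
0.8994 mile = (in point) 4.103e+06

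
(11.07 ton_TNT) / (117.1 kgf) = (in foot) 1.323e+08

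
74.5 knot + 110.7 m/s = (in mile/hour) 333.4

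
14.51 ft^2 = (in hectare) 0.0001348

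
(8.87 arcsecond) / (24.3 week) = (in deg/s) 1.676e-10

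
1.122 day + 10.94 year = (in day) 3994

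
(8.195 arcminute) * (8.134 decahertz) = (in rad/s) 0.1939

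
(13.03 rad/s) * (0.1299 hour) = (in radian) 6093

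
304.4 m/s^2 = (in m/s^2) 304.4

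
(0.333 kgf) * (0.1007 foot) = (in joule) 0.1002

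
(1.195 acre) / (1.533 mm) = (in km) 3155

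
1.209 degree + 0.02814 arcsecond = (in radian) 0.0211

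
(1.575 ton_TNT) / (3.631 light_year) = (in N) 1.918e-07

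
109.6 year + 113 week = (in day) 4.08e+04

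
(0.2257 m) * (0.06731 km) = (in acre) 0.003754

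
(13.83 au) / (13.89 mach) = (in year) 13.87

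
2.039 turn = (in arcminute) 4.404e+04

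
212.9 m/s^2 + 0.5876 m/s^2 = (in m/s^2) 213.5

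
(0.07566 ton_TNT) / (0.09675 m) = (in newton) 3.272e+09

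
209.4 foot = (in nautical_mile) 0.03446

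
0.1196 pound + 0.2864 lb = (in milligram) 1.842e+05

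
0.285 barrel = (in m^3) 0.04531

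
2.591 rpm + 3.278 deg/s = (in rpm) 3.137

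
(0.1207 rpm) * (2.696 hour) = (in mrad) 1.227e+05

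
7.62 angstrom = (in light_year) 8.054e-26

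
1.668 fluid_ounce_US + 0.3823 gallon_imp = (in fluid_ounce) 60.44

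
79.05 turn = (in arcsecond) 1.024e+08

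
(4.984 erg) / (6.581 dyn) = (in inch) 0.2982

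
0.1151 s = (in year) 3.65e-09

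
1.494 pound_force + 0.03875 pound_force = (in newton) 6.818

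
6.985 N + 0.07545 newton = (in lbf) 1.587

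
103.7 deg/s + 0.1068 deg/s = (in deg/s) 103.8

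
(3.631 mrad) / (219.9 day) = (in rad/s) 1.911e-10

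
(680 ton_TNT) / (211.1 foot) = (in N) 4.422e+10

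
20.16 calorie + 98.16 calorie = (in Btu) 0.4692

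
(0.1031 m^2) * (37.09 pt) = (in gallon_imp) 0.2967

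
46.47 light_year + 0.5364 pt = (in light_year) 46.47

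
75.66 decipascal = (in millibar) 0.07566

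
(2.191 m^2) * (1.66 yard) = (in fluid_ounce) 1.125e+05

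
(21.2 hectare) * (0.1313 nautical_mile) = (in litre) 5.155e+10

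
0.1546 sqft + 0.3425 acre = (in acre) 0.3425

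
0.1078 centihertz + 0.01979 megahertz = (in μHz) 1.979e+10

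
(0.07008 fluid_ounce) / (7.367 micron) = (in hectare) 2.813e-05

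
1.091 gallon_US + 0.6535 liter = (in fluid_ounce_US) 161.7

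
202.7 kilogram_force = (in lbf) 446.9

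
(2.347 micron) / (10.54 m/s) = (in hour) 6.185e-11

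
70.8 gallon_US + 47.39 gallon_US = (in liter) 447.4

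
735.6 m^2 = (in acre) 0.1818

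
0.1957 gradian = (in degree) 0.1761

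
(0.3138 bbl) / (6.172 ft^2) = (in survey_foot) 0.2855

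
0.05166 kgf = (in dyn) 5.066e+04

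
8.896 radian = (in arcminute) 3.058e+04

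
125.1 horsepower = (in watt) 9.329e+04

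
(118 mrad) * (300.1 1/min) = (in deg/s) 33.82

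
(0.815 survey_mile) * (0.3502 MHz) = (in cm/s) 4.593e+10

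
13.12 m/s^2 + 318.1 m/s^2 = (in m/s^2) 331.2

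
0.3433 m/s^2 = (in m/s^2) 0.3433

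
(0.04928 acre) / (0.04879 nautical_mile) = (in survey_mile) 0.001371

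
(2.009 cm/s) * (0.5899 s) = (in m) 0.01185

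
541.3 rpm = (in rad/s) 56.68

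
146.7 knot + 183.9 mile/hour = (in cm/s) 1.577e+04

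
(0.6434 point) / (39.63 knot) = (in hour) 3.093e-09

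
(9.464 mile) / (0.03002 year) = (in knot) 0.03127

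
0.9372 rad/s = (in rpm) 8.95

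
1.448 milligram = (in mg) 1.448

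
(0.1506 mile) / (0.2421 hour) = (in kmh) 1.001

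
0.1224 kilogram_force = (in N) 1.2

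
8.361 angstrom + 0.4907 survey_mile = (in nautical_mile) 0.4264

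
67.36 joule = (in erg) 6.736e+08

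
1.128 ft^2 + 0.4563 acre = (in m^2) 1847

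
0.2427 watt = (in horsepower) 0.0003255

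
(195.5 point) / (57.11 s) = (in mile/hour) 0.002701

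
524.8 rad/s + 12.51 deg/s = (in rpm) 5014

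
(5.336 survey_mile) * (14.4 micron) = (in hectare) 1.237e-05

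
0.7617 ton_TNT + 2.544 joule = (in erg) 3.187e+16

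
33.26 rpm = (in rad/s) 3.483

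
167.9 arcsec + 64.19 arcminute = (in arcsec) 4019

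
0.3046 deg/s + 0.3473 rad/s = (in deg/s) 20.2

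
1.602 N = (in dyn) 1.602e+05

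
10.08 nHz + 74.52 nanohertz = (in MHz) 8.46e-14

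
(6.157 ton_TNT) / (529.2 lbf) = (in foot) 3.59e+07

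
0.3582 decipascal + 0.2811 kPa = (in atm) 0.002775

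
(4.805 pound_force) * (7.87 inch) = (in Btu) 0.00405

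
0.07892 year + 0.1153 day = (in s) 2.499e+06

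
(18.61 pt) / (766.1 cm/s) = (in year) 2.717e-11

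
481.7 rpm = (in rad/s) 50.44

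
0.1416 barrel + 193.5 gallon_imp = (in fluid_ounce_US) 3.051e+04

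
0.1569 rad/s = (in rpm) 1.498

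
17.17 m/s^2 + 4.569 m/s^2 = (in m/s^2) 21.74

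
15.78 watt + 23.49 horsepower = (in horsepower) 23.51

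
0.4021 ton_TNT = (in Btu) 1.595e+06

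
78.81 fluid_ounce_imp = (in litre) 2.239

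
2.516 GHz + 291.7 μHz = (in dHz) 2.516e+10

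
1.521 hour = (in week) 0.009054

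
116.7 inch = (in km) 0.002964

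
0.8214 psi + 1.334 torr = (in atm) 0.05765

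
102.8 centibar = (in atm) 1.015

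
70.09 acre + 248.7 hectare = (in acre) 684.6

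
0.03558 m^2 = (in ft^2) 0.383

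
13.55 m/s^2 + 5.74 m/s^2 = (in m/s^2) 19.29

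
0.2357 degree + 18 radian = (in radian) 18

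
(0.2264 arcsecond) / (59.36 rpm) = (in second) 1.766e-07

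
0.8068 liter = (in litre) 0.8068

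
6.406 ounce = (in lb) 0.4004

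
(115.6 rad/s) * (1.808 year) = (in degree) 3.776e+11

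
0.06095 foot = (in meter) 0.01858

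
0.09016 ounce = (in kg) 0.002556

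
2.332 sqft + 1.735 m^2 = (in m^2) 1.952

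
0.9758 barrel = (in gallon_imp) 34.13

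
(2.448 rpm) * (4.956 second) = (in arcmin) 4368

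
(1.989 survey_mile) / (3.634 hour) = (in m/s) 0.2447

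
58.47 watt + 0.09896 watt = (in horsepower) 0.07854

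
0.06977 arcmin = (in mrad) 0.0203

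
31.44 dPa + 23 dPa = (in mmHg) 0.04083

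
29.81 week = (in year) 0.5717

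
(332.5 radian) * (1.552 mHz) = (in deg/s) 29.57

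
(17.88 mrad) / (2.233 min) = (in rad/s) 0.0001335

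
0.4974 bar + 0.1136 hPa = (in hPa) 497.5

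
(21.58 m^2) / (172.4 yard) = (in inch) 5.389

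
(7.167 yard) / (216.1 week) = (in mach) 1.473e-10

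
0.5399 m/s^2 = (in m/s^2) 0.5399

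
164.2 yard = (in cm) 1.501e+04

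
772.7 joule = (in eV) 4.823e+21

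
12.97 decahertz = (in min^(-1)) 7782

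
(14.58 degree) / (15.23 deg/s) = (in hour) 0.0002659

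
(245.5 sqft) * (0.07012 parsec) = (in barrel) 3.104e+17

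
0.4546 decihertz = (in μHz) 4.546e+04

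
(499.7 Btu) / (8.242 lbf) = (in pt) 4.076e+07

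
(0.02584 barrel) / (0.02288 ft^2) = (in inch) 76.09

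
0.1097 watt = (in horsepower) 0.0001471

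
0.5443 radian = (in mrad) 544.3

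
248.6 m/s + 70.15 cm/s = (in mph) 557.7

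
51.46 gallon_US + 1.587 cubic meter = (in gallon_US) 470.7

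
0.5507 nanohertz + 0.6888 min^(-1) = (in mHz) 11.48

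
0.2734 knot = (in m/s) 0.1406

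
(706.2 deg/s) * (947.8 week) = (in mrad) 7.065e+12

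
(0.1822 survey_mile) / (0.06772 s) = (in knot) 8417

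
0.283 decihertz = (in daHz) 0.00283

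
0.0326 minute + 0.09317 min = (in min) 0.1258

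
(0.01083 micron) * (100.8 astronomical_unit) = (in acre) 40.35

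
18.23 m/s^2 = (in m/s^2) 18.23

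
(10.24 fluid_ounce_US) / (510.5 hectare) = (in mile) 3.686e-14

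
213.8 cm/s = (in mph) 4.783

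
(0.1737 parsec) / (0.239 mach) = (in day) 7.623e+08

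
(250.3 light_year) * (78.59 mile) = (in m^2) 2.995e+23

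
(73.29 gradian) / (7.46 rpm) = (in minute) 0.02456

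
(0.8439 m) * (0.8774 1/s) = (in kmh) 2.666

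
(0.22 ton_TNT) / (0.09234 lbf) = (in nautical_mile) 1.21e+06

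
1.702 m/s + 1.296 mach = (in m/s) 443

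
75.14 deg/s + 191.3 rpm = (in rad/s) 21.34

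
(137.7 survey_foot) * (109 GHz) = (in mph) 1.023e+13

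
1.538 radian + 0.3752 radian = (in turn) 0.3045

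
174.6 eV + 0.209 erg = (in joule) 2.09e-08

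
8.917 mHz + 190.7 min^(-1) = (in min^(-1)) 191.2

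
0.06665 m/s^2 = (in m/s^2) 0.06665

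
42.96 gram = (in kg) 0.04296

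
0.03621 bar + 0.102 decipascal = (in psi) 0.5252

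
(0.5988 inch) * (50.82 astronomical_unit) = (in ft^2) 1.245e+12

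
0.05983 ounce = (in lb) 0.003739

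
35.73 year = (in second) 1.127e+09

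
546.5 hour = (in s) 1.967e+06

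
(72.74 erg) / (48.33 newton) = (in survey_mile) 9.352e-11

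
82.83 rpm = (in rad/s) 8.674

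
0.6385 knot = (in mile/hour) 0.7348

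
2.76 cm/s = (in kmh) 0.09936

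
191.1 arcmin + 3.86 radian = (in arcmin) 1.346e+04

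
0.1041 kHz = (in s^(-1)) 104.1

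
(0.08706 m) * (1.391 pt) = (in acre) 1.056e-08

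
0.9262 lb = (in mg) 4.201e+05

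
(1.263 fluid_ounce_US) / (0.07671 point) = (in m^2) 1.38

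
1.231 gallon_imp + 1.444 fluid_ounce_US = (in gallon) 1.49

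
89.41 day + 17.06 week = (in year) 0.5721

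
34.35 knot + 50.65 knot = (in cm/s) 4373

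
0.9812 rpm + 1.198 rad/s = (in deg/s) 74.53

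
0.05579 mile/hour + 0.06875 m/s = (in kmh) 0.3373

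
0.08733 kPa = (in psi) 0.01267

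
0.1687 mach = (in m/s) 57.44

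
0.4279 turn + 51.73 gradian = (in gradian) 222.9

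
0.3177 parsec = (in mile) 6.091e+12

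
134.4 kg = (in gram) 1.344e+05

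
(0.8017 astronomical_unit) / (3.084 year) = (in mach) 3.622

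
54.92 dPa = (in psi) 0.0007965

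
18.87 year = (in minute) 9.918e+06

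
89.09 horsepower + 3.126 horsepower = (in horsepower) 92.22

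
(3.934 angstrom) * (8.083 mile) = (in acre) 1.265e-09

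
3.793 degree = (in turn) 0.01054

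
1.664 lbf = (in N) 7.402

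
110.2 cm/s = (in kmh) 3.967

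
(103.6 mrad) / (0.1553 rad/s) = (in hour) 0.0001853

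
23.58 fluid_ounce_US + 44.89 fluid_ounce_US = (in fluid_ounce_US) 68.47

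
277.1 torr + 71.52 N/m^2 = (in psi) 5.369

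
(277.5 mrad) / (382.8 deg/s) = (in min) 0.0006922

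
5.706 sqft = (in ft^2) 5.706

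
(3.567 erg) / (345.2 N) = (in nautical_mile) 5.579e-13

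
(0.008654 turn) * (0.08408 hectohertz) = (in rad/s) 0.4572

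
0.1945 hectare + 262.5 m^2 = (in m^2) 2208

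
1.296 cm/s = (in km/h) 0.04666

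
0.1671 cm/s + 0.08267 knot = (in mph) 0.09887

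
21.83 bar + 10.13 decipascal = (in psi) 316.6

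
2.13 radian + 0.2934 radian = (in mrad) 2423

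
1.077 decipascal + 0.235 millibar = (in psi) 0.003424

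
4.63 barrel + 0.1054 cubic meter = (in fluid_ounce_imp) 2.962e+04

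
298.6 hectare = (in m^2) 2.986e+06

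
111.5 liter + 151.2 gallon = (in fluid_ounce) 2.312e+04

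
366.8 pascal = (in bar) 0.003668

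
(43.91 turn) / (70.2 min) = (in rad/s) 0.0655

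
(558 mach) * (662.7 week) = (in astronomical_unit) 509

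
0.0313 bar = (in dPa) 3.13e+04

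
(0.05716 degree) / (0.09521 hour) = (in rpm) 2.779e-05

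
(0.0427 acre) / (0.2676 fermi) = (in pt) 1.83e+21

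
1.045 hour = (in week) 0.00622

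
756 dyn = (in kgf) 0.0007709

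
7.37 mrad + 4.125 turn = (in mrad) 2.593e+04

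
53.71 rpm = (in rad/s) 5.624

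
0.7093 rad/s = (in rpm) 6.773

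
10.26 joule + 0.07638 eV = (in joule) 10.26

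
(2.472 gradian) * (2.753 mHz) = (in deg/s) 0.006125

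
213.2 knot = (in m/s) 109.7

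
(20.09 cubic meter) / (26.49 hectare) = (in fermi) 7.584e+10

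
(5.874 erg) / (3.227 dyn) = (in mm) 18.2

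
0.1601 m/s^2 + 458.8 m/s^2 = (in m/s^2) 459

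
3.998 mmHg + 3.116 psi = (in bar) 0.2202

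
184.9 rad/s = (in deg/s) 1.059e+04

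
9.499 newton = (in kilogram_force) 0.9686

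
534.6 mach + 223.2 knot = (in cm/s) 1.821e+07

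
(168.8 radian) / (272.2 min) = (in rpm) 0.0987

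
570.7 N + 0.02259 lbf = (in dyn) 5.708e+07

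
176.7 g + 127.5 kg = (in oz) 4504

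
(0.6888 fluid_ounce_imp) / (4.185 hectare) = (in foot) 1.534e-09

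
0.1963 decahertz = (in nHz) 1.963e+09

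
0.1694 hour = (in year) 1.934e-05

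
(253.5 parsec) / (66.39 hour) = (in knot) 6.362e+13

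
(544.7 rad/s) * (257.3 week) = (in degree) 4.857e+12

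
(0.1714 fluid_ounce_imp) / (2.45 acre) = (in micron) 0.0004912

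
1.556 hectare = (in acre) 3.845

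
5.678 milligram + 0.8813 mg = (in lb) 1.446e-05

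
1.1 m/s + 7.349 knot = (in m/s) 4.881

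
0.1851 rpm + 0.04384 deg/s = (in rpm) 0.1924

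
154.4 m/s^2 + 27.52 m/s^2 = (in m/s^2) 181.9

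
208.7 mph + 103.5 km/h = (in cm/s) 1.22e+04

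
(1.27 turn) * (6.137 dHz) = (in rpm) 46.76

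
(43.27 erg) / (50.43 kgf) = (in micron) 0.008749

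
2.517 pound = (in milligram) 1.142e+06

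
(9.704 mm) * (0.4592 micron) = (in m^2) 4.456e-09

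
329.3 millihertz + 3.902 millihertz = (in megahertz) 3.332e-07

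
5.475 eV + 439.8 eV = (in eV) 445.3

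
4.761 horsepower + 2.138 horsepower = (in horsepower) 6.899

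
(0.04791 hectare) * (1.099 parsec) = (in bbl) 1.022e+20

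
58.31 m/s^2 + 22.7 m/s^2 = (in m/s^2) 81.01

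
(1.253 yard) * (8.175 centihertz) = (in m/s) 0.09366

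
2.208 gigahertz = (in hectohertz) 2.208e+07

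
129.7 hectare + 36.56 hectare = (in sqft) 1.79e+07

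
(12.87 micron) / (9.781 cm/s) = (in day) 1.523e-09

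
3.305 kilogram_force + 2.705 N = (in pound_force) 7.894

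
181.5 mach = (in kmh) 2.225e+05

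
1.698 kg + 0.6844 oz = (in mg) 1.717e+06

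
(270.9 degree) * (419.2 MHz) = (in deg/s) 1.136e+11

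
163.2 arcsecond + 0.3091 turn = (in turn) 0.3092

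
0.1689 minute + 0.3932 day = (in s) 3.398e+04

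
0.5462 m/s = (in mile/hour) 1.222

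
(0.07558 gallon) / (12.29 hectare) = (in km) 2.328e-12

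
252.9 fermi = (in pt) 7.169e-10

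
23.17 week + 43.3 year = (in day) 1.597e+04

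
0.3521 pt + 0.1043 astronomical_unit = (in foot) 5.119e+10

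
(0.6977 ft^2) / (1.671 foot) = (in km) 0.0001273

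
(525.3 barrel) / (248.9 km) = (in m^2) 0.0003355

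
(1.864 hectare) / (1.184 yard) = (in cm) 1.722e+06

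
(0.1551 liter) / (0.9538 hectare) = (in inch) 6.402e-07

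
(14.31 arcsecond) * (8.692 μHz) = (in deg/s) 3.455e-08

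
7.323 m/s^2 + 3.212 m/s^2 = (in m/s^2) 10.54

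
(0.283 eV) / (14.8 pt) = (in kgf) 8.856e-19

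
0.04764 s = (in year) 1.511e-09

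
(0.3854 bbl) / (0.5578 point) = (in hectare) 0.03114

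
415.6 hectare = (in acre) 1027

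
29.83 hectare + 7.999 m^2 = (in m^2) 2.983e+05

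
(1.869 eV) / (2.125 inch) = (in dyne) 5.548e-13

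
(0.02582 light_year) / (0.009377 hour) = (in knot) 1.407e+13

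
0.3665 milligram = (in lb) 8.08e-07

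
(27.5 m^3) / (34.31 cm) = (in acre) 0.01981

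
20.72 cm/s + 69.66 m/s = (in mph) 156.3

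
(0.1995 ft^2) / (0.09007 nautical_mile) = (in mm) 0.1111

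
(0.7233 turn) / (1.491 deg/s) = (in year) 5.538e-06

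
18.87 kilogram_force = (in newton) 185.1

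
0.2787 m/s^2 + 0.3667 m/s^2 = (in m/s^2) 0.6454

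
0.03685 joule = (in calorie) 0.008807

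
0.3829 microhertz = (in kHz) 3.829e-10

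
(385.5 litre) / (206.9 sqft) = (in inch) 0.7896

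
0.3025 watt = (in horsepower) 0.0004057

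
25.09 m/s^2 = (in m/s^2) 25.09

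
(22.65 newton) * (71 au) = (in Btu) 2.28e+11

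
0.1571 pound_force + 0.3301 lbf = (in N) 2.167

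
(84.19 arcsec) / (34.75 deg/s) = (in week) 1.113e-09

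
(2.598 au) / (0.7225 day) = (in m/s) 6.226e+06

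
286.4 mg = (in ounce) 0.0101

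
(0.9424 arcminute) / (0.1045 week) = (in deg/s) 2.485e-07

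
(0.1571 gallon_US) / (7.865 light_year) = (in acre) 1.975e-24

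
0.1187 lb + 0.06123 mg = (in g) 53.84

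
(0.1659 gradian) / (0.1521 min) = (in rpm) 0.002727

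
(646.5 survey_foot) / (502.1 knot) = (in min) 0.01271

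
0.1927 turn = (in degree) 69.37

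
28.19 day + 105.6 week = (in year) 2.102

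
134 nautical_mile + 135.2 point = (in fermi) 2.482e+20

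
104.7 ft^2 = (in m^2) 9.727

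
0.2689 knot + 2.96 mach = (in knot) 1959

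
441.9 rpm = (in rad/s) 46.28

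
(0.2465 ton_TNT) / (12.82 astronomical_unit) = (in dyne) 53.78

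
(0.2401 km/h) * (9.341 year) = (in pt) 5.569e+10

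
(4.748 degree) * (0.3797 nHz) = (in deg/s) 1.803e-09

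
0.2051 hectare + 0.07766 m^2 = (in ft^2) 2.208e+04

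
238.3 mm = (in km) 0.0002383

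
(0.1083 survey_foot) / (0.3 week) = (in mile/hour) 4.07e-07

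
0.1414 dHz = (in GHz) 1.414e-11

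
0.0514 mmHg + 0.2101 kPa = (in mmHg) 1.627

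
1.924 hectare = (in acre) 4.754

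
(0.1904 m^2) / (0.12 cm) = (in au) 1.061e-09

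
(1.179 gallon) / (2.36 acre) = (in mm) 0.0004673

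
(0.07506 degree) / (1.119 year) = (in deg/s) 2.127e-09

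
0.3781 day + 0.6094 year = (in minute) 3.208e+05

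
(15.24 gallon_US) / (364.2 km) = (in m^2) 1.584e-07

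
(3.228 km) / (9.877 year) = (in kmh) 3.731e-05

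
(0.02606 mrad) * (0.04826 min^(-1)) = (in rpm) 2.002e-07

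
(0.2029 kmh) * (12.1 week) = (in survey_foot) 1.353e+06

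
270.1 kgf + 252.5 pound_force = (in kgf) 384.6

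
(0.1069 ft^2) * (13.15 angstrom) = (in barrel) 8.214e-11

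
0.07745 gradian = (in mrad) 1.217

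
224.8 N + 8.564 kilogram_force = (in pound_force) 69.42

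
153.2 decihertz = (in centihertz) 1532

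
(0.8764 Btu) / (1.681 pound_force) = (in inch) 4868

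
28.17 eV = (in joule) 4.513e-18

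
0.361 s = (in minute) 0.006017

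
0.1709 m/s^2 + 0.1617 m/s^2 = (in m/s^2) 0.3326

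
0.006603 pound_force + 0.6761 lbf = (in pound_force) 0.6827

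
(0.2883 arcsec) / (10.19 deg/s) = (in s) 7.859e-06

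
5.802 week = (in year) 0.1113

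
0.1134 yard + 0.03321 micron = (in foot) 0.3402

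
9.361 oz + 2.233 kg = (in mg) 2.498e+06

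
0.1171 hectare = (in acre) 0.2894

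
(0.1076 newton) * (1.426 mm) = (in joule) 0.0001534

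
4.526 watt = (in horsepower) 0.006069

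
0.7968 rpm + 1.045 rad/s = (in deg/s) 64.65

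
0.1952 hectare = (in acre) 0.4823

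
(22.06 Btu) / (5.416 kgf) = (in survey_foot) 1438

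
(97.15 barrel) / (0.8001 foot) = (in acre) 0.01565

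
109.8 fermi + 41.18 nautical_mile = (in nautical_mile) 41.18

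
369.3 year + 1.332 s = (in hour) 3.235e+06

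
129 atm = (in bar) 130.7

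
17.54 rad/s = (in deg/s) 1005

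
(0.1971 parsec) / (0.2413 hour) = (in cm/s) 7.001e+14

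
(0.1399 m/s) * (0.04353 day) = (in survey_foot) 1726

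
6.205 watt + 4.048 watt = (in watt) 10.25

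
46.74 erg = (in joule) 4.674e-06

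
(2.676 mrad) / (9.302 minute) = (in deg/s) 0.0002747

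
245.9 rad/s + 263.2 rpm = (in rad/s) 273.5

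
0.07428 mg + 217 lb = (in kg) 98.43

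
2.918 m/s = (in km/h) 10.5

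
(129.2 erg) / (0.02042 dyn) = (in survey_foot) 207.6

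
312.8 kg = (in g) 3.128e+05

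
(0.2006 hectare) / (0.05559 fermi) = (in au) 2.412e+08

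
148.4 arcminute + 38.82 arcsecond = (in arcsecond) 8943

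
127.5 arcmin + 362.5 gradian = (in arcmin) 1.97e+04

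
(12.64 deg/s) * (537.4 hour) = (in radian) 4.268e+05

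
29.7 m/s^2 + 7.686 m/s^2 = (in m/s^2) 37.39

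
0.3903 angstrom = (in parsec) 1.265e-27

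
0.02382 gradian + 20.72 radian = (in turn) 3.298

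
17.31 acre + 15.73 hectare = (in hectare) 22.74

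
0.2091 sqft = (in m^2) 0.01943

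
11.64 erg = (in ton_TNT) 2.782e-16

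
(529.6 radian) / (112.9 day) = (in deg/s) 0.003111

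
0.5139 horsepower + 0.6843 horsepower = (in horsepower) 1.198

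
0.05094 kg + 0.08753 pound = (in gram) 90.64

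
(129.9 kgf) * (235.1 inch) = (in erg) 7.607e+10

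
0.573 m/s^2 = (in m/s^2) 0.573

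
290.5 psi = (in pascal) 2.003e+06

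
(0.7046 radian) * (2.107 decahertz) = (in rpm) 141.8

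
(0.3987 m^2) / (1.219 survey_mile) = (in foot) 0.0006668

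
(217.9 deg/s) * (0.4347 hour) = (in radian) 5952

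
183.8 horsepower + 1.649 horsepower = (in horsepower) 185.4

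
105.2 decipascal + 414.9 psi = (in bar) 28.61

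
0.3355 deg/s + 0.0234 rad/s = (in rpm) 0.2794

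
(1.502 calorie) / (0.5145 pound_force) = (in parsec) 8.899e-17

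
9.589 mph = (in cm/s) 428.7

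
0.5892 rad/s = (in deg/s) 33.76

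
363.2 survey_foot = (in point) 3.138e+05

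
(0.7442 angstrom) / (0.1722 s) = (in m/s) 4.322e-10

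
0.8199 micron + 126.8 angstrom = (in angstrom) 8326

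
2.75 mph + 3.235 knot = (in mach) 0.008498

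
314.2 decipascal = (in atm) 0.0003101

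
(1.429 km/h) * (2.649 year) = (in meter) 3.316e+07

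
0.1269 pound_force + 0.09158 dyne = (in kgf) 0.05756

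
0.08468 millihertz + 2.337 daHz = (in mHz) 2.337e+04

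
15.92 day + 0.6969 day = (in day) 16.62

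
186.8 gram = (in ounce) 6.589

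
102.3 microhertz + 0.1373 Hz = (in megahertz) 1.374e-07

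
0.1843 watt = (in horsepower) 0.0002472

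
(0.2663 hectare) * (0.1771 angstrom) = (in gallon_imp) 1.037e-05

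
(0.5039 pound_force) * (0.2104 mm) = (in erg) 4716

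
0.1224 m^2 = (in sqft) 1.318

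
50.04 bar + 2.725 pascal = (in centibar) 5004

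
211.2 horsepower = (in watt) 1.575e+05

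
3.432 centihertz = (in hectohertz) 0.0003432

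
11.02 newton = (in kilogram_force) 1.124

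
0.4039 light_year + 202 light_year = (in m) 1.915e+18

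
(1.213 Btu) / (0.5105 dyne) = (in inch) 9.87e+09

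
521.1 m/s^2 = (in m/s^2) 521.1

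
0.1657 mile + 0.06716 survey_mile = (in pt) 1.062e+06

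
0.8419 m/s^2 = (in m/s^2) 0.8419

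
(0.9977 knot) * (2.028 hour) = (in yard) 4098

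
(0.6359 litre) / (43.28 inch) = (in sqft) 0.006226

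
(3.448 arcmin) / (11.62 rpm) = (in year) 2.614e-11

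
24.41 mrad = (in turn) 0.003885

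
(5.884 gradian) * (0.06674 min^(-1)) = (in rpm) 0.0009817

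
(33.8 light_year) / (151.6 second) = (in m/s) 2.109e+15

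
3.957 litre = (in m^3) 0.003957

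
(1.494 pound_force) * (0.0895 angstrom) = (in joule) 5.948e-11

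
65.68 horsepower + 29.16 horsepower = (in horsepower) 94.84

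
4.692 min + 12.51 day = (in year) 0.03428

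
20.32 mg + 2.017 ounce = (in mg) 5.72e+04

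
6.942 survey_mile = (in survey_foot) 3.665e+04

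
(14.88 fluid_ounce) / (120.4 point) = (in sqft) 0.1115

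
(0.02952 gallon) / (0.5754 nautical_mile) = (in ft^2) 1.129e-06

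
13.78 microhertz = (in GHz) 1.378e-14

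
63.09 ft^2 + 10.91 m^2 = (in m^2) 16.77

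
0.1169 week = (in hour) 19.64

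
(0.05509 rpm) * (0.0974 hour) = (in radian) 2.023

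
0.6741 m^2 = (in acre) 0.0001666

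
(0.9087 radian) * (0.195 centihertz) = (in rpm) 0.01692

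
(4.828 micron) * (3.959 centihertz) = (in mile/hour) 4.276e-07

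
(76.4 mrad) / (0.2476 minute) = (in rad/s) 0.005143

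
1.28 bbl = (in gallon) 53.76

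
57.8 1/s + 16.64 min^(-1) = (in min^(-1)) 3485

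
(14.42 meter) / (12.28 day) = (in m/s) 1.359e-05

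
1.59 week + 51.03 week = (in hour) 8840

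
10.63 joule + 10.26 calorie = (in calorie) 12.8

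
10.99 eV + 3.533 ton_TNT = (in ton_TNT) 3.533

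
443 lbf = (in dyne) 1.971e+08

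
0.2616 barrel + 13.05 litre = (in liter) 54.64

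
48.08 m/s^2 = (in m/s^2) 48.08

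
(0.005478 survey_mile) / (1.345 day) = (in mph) 0.0001697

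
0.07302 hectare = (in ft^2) 7860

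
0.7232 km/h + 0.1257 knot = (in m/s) 0.2656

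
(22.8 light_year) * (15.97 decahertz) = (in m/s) 3.445e+19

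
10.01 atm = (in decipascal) 1.014e+07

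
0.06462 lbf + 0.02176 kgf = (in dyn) 5.008e+04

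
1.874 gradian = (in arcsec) 6072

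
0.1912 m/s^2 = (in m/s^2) 0.1912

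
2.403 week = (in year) 0.04608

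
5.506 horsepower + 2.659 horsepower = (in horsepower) 8.165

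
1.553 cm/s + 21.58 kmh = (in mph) 13.44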